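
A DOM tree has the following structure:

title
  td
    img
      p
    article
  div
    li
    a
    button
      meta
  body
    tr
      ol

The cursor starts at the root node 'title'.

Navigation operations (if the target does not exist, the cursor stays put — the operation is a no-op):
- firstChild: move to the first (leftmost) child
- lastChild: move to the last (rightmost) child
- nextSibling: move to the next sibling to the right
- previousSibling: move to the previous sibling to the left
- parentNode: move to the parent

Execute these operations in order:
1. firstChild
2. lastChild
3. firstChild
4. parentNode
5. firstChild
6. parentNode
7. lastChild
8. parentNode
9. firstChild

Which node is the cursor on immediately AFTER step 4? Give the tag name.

Answer: td

Derivation:
After 1 (firstChild): td
After 2 (lastChild): article
After 3 (firstChild): article (no-op, stayed)
After 4 (parentNode): td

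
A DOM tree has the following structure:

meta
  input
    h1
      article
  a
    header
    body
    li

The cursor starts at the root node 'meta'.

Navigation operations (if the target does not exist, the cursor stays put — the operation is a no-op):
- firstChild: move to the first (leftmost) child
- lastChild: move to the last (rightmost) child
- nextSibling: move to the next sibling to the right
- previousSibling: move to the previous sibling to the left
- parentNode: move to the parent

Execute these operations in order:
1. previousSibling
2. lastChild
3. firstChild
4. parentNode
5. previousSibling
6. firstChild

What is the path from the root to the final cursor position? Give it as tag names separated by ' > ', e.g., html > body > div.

Answer: meta > input > h1

Derivation:
After 1 (previousSibling): meta (no-op, stayed)
After 2 (lastChild): a
After 3 (firstChild): header
After 4 (parentNode): a
After 5 (previousSibling): input
After 6 (firstChild): h1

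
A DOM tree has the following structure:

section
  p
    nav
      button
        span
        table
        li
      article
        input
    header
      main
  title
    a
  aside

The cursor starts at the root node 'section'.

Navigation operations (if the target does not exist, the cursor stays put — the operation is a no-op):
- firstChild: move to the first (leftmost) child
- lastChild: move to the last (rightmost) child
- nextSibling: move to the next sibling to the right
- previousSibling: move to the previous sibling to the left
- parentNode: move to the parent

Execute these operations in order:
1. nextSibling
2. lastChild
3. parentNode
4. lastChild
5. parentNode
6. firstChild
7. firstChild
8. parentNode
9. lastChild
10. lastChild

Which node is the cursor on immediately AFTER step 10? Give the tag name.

After 1 (nextSibling): section (no-op, stayed)
After 2 (lastChild): aside
After 3 (parentNode): section
After 4 (lastChild): aside
After 5 (parentNode): section
After 6 (firstChild): p
After 7 (firstChild): nav
After 8 (parentNode): p
After 9 (lastChild): header
After 10 (lastChild): main

Answer: main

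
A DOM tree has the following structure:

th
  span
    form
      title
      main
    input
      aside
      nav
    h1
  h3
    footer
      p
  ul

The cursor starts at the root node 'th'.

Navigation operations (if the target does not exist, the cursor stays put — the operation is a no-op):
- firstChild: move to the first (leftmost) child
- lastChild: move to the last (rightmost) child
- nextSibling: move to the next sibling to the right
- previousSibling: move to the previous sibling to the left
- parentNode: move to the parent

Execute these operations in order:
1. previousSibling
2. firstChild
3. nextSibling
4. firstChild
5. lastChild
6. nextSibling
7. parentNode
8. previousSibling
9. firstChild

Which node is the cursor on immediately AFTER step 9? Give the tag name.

After 1 (previousSibling): th (no-op, stayed)
After 2 (firstChild): span
After 3 (nextSibling): h3
After 4 (firstChild): footer
After 5 (lastChild): p
After 6 (nextSibling): p (no-op, stayed)
After 7 (parentNode): footer
After 8 (previousSibling): footer (no-op, stayed)
After 9 (firstChild): p

Answer: p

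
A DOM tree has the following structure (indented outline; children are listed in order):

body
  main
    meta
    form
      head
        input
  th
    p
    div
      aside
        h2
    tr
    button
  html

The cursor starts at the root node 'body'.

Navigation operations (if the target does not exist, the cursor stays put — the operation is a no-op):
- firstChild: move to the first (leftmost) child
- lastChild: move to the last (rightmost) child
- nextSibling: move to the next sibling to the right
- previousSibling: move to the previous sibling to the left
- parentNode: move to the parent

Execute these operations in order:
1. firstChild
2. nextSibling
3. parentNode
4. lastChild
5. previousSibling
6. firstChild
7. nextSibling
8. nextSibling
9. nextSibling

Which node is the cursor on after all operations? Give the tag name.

After 1 (firstChild): main
After 2 (nextSibling): th
After 3 (parentNode): body
After 4 (lastChild): html
After 5 (previousSibling): th
After 6 (firstChild): p
After 7 (nextSibling): div
After 8 (nextSibling): tr
After 9 (nextSibling): button

Answer: button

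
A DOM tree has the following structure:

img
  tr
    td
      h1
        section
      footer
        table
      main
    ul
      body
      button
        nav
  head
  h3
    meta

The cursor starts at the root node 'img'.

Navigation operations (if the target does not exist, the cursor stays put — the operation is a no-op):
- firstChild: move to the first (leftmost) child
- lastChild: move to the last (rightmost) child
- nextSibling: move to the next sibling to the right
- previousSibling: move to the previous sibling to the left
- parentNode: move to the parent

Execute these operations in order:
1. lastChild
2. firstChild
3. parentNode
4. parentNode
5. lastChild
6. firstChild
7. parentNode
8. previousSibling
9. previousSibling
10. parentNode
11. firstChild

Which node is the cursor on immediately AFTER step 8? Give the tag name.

Answer: head

Derivation:
After 1 (lastChild): h3
After 2 (firstChild): meta
After 3 (parentNode): h3
After 4 (parentNode): img
After 5 (lastChild): h3
After 6 (firstChild): meta
After 7 (parentNode): h3
After 8 (previousSibling): head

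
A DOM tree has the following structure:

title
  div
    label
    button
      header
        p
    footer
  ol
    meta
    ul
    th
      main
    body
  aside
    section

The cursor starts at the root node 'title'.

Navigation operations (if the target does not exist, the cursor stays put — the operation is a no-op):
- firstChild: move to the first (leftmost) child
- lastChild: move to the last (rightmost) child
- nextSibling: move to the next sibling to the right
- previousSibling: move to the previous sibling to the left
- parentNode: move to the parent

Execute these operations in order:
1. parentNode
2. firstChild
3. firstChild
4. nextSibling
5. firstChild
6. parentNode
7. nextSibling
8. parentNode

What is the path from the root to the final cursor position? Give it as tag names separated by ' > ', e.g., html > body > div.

After 1 (parentNode): title (no-op, stayed)
After 2 (firstChild): div
After 3 (firstChild): label
After 4 (nextSibling): button
After 5 (firstChild): header
After 6 (parentNode): button
After 7 (nextSibling): footer
After 8 (parentNode): div

Answer: title > div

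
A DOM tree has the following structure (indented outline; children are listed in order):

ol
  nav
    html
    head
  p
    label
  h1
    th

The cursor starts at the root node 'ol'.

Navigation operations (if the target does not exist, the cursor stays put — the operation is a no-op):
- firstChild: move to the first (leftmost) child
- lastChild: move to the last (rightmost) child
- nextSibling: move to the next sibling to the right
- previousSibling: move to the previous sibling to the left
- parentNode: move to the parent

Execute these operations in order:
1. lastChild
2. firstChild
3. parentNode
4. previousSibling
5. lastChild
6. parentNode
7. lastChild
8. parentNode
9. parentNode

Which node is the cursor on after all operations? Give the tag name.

After 1 (lastChild): h1
After 2 (firstChild): th
After 3 (parentNode): h1
After 4 (previousSibling): p
After 5 (lastChild): label
After 6 (parentNode): p
After 7 (lastChild): label
After 8 (parentNode): p
After 9 (parentNode): ol

Answer: ol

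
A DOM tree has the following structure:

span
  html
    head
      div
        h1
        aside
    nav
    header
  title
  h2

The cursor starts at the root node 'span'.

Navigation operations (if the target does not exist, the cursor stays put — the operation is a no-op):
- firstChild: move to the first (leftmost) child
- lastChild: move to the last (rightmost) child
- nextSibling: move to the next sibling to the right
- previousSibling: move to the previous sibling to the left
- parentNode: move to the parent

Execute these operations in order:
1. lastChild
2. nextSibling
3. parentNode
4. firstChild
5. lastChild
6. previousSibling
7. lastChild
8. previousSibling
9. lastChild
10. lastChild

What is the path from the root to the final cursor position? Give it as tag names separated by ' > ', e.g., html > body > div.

Answer: span > html > head > div > aside

Derivation:
After 1 (lastChild): h2
After 2 (nextSibling): h2 (no-op, stayed)
After 3 (parentNode): span
After 4 (firstChild): html
After 5 (lastChild): header
After 6 (previousSibling): nav
After 7 (lastChild): nav (no-op, stayed)
After 8 (previousSibling): head
After 9 (lastChild): div
After 10 (lastChild): aside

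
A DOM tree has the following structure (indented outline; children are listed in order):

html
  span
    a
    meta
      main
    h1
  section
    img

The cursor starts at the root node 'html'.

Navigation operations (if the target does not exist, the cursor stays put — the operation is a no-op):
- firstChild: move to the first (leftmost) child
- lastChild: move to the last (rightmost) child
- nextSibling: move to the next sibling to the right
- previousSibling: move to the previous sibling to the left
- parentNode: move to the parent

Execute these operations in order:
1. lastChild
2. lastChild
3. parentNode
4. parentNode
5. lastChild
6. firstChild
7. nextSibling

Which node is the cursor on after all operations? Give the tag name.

Answer: img

Derivation:
After 1 (lastChild): section
After 2 (lastChild): img
After 3 (parentNode): section
After 4 (parentNode): html
After 5 (lastChild): section
After 6 (firstChild): img
After 7 (nextSibling): img (no-op, stayed)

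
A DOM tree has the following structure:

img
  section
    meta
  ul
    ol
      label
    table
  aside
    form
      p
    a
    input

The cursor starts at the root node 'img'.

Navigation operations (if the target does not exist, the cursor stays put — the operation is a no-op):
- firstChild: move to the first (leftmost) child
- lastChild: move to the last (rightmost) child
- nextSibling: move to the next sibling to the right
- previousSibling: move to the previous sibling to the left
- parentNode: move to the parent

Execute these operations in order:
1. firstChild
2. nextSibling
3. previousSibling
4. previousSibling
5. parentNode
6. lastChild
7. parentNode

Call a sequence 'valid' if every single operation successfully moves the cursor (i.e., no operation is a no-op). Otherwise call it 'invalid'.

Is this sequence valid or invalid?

Answer: invalid

Derivation:
After 1 (firstChild): section
After 2 (nextSibling): ul
After 3 (previousSibling): section
After 4 (previousSibling): section (no-op, stayed)
After 5 (parentNode): img
After 6 (lastChild): aside
After 7 (parentNode): img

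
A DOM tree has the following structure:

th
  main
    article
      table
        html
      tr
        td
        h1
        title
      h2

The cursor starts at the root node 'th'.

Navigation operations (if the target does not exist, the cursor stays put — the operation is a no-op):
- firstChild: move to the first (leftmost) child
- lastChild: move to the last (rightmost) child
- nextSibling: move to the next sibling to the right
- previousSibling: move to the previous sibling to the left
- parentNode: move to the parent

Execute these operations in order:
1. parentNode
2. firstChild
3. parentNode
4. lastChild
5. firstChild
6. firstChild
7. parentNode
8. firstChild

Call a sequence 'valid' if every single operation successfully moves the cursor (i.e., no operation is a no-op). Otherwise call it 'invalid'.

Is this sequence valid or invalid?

Answer: invalid

Derivation:
After 1 (parentNode): th (no-op, stayed)
After 2 (firstChild): main
After 3 (parentNode): th
After 4 (lastChild): main
After 5 (firstChild): article
After 6 (firstChild): table
After 7 (parentNode): article
After 8 (firstChild): table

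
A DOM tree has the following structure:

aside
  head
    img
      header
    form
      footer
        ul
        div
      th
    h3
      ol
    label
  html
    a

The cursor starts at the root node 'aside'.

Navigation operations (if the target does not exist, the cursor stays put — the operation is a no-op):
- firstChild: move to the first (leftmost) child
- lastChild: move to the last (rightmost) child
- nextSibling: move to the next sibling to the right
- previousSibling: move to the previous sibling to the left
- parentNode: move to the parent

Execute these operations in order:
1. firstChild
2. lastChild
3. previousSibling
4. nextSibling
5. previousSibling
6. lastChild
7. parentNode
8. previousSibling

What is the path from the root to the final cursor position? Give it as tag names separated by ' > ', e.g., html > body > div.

Answer: aside > head > form

Derivation:
After 1 (firstChild): head
After 2 (lastChild): label
After 3 (previousSibling): h3
After 4 (nextSibling): label
After 5 (previousSibling): h3
After 6 (lastChild): ol
After 7 (parentNode): h3
After 8 (previousSibling): form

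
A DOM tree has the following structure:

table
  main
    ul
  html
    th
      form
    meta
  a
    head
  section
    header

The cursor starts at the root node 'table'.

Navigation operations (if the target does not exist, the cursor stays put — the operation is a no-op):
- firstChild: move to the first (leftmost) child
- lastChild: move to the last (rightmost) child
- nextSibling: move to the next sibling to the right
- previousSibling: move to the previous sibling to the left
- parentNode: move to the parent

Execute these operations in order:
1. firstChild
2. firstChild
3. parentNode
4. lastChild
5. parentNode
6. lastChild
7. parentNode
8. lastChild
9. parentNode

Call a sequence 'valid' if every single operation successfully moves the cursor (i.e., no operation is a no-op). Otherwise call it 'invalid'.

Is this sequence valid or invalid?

After 1 (firstChild): main
After 2 (firstChild): ul
After 3 (parentNode): main
After 4 (lastChild): ul
After 5 (parentNode): main
After 6 (lastChild): ul
After 7 (parentNode): main
After 8 (lastChild): ul
After 9 (parentNode): main

Answer: valid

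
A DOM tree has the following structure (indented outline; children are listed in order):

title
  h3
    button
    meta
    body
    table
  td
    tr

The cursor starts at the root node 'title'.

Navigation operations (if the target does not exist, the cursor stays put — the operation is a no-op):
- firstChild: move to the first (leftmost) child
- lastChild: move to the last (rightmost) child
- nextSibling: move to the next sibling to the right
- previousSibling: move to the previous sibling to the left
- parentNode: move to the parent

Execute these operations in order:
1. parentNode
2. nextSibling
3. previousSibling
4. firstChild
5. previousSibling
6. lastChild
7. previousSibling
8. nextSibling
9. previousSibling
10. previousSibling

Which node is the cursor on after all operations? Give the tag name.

Answer: meta

Derivation:
After 1 (parentNode): title (no-op, stayed)
After 2 (nextSibling): title (no-op, stayed)
After 3 (previousSibling): title (no-op, stayed)
After 4 (firstChild): h3
After 5 (previousSibling): h3 (no-op, stayed)
After 6 (lastChild): table
After 7 (previousSibling): body
After 8 (nextSibling): table
After 9 (previousSibling): body
After 10 (previousSibling): meta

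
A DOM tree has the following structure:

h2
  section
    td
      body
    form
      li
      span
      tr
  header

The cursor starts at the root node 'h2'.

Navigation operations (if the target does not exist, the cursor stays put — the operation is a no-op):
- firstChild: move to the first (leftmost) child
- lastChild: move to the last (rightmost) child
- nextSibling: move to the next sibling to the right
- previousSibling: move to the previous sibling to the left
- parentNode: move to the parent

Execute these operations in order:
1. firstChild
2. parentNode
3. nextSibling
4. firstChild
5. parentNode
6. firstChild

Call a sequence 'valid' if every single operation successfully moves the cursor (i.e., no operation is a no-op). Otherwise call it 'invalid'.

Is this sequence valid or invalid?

Answer: invalid

Derivation:
After 1 (firstChild): section
After 2 (parentNode): h2
After 3 (nextSibling): h2 (no-op, stayed)
After 4 (firstChild): section
After 5 (parentNode): h2
After 6 (firstChild): section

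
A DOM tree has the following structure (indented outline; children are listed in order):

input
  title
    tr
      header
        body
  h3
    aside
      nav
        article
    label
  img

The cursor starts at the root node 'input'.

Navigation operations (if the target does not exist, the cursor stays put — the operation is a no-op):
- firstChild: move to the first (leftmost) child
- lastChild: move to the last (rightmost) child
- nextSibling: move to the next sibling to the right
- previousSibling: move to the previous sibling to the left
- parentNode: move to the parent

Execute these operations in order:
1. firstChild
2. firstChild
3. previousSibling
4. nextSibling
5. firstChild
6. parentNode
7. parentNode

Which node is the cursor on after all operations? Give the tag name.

After 1 (firstChild): title
After 2 (firstChild): tr
After 3 (previousSibling): tr (no-op, stayed)
After 4 (nextSibling): tr (no-op, stayed)
After 5 (firstChild): header
After 6 (parentNode): tr
After 7 (parentNode): title

Answer: title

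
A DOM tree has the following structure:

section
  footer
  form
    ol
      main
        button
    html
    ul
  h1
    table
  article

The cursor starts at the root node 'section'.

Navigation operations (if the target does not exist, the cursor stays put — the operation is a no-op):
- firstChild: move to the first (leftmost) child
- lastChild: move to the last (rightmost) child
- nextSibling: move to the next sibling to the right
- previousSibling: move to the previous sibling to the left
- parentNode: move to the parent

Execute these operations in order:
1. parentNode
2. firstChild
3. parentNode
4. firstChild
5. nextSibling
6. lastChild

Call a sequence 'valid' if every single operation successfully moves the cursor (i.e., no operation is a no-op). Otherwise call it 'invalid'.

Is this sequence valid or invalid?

Answer: invalid

Derivation:
After 1 (parentNode): section (no-op, stayed)
After 2 (firstChild): footer
After 3 (parentNode): section
After 4 (firstChild): footer
After 5 (nextSibling): form
After 6 (lastChild): ul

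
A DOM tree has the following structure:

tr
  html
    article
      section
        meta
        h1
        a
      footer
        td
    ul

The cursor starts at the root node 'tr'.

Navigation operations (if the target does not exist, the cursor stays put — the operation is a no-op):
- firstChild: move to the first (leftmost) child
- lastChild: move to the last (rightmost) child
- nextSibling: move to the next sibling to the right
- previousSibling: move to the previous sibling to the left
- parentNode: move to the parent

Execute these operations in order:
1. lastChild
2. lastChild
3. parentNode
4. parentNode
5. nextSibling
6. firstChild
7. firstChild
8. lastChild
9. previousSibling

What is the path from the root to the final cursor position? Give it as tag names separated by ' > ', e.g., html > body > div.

Answer: tr > html > article > section

Derivation:
After 1 (lastChild): html
After 2 (lastChild): ul
After 3 (parentNode): html
After 4 (parentNode): tr
After 5 (nextSibling): tr (no-op, stayed)
After 6 (firstChild): html
After 7 (firstChild): article
After 8 (lastChild): footer
After 9 (previousSibling): section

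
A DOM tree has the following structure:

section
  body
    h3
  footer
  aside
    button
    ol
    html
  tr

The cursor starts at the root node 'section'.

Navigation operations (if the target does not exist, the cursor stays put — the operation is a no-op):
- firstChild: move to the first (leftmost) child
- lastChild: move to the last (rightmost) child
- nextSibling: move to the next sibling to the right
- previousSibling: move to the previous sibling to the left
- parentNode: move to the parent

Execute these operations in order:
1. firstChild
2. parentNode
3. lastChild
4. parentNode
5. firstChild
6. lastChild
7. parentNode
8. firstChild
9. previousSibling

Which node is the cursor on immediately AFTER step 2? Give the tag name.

Answer: section

Derivation:
After 1 (firstChild): body
After 2 (parentNode): section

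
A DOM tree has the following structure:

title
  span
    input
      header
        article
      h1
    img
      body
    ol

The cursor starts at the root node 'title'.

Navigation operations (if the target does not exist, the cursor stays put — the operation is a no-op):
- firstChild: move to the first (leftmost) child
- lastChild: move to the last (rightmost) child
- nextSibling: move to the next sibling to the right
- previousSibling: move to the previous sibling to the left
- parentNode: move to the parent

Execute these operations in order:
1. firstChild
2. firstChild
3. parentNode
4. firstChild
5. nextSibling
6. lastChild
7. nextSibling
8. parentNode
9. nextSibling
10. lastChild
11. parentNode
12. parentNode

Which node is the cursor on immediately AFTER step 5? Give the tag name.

After 1 (firstChild): span
After 2 (firstChild): input
After 3 (parentNode): span
After 4 (firstChild): input
After 5 (nextSibling): img

Answer: img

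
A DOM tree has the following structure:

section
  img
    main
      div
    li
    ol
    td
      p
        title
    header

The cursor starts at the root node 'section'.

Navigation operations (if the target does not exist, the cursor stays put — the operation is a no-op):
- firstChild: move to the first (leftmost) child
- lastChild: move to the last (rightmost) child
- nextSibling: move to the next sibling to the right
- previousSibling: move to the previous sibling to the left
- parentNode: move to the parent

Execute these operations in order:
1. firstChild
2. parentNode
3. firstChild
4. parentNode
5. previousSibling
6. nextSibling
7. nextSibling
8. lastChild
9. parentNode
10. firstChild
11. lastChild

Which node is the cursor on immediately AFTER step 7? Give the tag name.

After 1 (firstChild): img
After 2 (parentNode): section
After 3 (firstChild): img
After 4 (parentNode): section
After 5 (previousSibling): section (no-op, stayed)
After 6 (nextSibling): section (no-op, stayed)
After 7 (nextSibling): section (no-op, stayed)

Answer: section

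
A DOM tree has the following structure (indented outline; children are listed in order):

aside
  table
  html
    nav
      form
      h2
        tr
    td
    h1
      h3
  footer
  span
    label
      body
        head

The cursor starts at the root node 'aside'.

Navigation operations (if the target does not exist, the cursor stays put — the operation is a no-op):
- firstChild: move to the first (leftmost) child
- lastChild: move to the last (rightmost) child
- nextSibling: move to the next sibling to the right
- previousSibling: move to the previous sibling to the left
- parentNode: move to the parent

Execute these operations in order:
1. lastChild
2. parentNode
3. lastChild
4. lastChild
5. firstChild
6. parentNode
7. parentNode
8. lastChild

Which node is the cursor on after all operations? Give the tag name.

After 1 (lastChild): span
After 2 (parentNode): aside
After 3 (lastChild): span
After 4 (lastChild): label
After 5 (firstChild): body
After 6 (parentNode): label
After 7 (parentNode): span
After 8 (lastChild): label

Answer: label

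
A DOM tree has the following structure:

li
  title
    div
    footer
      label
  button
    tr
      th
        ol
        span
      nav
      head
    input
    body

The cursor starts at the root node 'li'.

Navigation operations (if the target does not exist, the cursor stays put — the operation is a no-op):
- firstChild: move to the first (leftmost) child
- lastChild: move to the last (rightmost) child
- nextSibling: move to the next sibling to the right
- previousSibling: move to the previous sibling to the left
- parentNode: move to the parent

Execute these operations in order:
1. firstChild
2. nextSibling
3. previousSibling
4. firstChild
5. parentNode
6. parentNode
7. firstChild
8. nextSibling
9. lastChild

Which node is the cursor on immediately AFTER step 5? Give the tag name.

After 1 (firstChild): title
After 2 (nextSibling): button
After 3 (previousSibling): title
After 4 (firstChild): div
After 5 (parentNode): title

Answer: title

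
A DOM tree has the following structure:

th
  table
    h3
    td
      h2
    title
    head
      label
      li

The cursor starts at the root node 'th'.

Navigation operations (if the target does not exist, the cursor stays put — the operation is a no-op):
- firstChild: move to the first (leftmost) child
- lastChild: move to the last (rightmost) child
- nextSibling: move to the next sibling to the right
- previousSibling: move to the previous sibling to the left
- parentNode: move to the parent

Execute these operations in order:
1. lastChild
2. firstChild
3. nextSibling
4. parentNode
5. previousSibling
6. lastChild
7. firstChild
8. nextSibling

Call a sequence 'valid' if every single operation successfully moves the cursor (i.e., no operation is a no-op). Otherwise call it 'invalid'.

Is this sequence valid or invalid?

After 1 (lastChild): table
After 2 (firstChild): h3
After 3 (nextSibling): td
After 4 (parentNode): table
After 5 (previousSibling): table (no-op, stayed)
After 6 (lastChild): head
After 7 (firstChild): label
After 8 (nextSibling): li

Answer: invalid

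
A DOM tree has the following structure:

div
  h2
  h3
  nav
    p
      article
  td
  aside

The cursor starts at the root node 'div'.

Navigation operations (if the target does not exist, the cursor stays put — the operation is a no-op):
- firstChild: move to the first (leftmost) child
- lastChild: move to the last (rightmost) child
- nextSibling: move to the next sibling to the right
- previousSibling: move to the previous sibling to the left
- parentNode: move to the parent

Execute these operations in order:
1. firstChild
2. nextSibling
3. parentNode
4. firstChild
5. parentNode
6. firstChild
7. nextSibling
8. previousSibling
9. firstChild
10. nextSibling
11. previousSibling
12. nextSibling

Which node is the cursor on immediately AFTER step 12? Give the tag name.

Answer: h3

Derivation:
After 1 (firstChild): h2
After 2 (nextSibling): h3
After 3 (parentNode): div
After 4 (firstChild): h2
After 5 (parentNode): div
After 6 (firstChild): h2
After 7 (nextSibling): h3
After 8 (previousSibling): h2
After 9 (firstChild): h2 (no-op, stayed)
After 10 (nextSibling): h3
After 11 (previousSibling): h2
After 12 (nextSibling): h3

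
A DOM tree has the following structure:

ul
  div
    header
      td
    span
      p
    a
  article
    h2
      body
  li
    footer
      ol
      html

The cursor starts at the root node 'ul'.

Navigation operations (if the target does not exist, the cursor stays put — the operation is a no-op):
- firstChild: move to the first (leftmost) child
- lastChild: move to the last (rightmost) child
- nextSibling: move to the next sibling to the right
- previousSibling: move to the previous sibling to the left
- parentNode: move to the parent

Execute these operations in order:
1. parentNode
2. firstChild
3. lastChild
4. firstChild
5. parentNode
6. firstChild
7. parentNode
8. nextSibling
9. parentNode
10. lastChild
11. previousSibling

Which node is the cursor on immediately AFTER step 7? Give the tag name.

After 1 (parentNode): ul (no-op, stayed)
After 2 (firstChild): div
After 3 (lastChild): a
After 4 (firstChild): a (no-op, stayed)
After 5 (parentNode): div
After 6 (firstChild): header
After 7 (parentNode): div

Answer: div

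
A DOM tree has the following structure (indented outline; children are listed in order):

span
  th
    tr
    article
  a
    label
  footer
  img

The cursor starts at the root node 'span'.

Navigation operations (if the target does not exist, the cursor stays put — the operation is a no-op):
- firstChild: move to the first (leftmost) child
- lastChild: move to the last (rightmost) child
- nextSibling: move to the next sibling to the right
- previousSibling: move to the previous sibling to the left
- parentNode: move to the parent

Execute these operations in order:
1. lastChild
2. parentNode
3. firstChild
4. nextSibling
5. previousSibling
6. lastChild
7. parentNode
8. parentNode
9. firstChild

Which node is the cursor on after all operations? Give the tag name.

Answer: th

Derivation:
After 1 (lastChild): img
After 2 (parentNode): span
After 3 (firstChild): th
After 4 (nextSibling): a
After 5 (previousSibling): th
After 6 (lastChild): article
After 7 (parentNode): th
After 8 (parentNode): span
After 9 (firstChild): th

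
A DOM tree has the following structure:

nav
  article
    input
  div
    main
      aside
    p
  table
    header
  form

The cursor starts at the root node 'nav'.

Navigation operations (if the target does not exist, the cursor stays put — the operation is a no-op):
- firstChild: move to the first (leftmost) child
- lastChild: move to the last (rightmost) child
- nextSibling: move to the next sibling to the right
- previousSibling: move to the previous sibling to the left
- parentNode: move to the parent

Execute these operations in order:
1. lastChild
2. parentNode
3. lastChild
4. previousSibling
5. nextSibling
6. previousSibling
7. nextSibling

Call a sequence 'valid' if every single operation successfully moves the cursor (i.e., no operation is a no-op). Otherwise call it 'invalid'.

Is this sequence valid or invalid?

After 1 (lastChild): form
After 2 (parentNode): nav
After 3 (lastChild): form
After 4 (previousSibling): table
After 5 (nextSibling): form
After 6 (previousSibling): table
After 7 (nextSibling): form

Answer: valid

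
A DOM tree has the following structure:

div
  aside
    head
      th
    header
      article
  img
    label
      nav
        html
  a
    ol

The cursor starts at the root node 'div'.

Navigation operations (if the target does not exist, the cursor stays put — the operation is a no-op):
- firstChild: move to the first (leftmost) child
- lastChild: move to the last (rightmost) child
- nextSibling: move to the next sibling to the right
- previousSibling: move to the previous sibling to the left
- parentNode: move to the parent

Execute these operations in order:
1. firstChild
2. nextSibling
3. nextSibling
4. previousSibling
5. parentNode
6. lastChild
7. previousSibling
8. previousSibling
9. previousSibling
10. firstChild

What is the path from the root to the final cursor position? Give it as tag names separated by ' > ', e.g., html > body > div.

Answer: div > aside > head

Derivation:
After 1 (firstChild): aside
After 2 (nextSibling): img
After 3 (nextSibling): a
After 4 (previousSibling): img
After 5 (parentNode): div
After 6 (lastChild): a
After 7 (previousSibling): img
After 8 (previousSibling): aside
After 9 (previousSibling): aside (no-op, stayed)
After 10 (firstChild): head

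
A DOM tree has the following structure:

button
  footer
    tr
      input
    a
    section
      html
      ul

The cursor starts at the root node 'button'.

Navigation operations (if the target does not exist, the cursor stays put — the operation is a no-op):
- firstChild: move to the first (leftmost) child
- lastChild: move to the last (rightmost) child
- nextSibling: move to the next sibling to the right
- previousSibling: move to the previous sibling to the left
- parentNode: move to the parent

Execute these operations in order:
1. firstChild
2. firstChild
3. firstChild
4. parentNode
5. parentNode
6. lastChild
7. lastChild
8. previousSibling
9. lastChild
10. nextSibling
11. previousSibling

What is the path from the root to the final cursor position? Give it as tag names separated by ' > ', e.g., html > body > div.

After 1 (firstChild): footer
After 2 (firstChild): tr
After 3 (firstChild): input
After 4 (parentNode): tr
After 5 (parentNode): footer
After 6 (lastChild): section
After 7 (lastChild): ul
After 8 (previousSibling): html
After 9 (lastChild): html (no-op, stayed)
After 10 (nextSibling): ul
After 11 (previousSibling): html

Answer: button > footer > section > html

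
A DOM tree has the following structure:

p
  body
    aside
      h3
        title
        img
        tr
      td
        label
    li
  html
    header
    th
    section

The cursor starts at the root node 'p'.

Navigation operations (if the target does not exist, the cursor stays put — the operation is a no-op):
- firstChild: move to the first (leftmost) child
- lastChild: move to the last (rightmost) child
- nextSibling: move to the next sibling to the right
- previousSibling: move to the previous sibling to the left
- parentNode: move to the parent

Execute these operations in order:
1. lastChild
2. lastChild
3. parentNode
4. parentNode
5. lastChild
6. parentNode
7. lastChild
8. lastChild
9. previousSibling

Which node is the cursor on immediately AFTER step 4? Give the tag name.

Answer: p

Derivation:
After 1 (lastChild): html
After 2 (lastChild): section
After 3 (parentNode): html
After 4 (parentNode): p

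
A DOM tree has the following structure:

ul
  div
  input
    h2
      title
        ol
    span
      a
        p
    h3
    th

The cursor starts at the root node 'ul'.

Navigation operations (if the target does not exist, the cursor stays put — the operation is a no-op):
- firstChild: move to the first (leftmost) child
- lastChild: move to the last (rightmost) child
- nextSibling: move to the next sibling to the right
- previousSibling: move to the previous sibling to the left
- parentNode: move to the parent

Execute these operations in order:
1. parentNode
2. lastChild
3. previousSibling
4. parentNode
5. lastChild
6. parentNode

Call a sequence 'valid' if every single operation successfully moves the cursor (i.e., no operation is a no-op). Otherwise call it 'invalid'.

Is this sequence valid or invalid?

After 1 (parentNode): ul (no-op, stayed)
After 2 (lastChild): input
After 3 (previousSibling): div
After 4 (parentNode): ul
After 5 (lastChild): input
After 6 (parentNode): ul

Answer: invalid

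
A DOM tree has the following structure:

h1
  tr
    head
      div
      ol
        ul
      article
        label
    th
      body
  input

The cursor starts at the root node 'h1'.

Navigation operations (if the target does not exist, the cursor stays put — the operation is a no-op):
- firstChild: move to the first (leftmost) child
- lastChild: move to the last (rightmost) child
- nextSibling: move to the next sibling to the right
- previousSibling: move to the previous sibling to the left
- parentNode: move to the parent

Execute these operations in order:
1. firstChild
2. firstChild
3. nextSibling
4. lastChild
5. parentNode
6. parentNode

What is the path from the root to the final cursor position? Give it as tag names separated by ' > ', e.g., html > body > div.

Answer: h1 > tr

Derivation:
After 1 (firstChild): tr
After 2 (firstChild): head
After 3 (nextSibling): th
After 4 (lastChild): body
After 5 (parentNode): th
After 6 (parentNode): tr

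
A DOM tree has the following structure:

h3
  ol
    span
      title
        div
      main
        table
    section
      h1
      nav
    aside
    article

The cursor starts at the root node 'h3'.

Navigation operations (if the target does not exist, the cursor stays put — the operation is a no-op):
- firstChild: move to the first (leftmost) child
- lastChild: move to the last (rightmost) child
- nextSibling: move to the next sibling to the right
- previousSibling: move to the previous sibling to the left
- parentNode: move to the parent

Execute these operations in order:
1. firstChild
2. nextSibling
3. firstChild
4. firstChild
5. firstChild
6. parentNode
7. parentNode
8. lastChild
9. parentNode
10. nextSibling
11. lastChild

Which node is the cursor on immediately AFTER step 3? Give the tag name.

After 1 (firstChild): ol
After 2 (nextSibling): ol (no-op, stayed)
After 3 (firstChild): span

Answer: span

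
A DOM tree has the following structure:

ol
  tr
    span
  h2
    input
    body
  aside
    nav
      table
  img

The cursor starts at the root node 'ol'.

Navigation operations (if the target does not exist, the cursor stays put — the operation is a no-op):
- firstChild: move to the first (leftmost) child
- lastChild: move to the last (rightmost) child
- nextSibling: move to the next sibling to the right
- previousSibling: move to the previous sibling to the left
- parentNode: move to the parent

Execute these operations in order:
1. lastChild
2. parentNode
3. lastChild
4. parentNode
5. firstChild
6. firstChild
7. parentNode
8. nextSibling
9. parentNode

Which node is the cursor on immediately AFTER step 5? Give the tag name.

Answer: tr

Derivation:
After 1 (lastChild): img
After 2 (parentNode): ol
After 3 (lastChild): img
After 4 (parentNode): ol
After 5 (firstChild): tr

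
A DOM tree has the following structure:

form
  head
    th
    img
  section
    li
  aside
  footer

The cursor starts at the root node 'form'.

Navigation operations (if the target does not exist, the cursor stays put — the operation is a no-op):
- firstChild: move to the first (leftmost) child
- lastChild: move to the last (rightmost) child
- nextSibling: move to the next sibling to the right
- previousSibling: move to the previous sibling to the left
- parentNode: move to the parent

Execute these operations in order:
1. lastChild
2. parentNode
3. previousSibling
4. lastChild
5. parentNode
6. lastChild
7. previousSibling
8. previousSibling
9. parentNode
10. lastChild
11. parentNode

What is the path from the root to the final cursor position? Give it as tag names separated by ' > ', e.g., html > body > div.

Answer: form

Derivation:
After 1 (lastChild): footer
After 2 (parentNode): form
After 3 (previousSibling): form (no-op, stayed)
After 4 (lastChild): footer
After 5 (parentNode): form
After 6 (lastChild): footer
After 7 (previousSibling): aside
After 8 (previousSibling): section
After 9 (parentNode): form
After 10 (lastChild): footer
After 11 (parentNode): form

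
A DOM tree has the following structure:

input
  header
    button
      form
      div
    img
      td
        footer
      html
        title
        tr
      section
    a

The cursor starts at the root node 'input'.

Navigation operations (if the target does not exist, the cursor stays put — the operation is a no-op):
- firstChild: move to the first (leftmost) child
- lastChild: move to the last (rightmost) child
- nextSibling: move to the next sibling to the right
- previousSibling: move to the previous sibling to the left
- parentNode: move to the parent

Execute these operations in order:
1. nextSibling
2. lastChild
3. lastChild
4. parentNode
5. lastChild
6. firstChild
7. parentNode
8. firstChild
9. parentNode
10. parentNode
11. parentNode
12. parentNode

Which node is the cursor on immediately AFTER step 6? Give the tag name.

After 1 (nextSibling): input (no-op, stayed)
After 2 (lastChild): header
After 3 (lastChild): a
After 4 (parentNode): header
After 5 (lastChild): a
After 6 (firstChild): a (no-op, stayed)

Answer: a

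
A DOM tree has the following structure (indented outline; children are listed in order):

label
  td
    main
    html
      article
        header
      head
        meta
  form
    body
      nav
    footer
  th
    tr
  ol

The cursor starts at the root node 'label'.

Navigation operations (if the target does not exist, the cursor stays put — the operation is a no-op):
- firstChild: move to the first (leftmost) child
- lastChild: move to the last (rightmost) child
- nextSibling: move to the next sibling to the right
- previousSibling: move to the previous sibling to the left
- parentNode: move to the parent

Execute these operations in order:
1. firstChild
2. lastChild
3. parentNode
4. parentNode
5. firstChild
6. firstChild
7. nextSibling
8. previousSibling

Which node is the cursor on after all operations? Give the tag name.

After 1 (firstChild): td
After 2 (lastChild): html
After 3 (parentNode): td
After 4 (parentNode): label
After 5 (firstChild): td
After 6 (firstChild): main
After 7 (nextSibling): html
After 8 (previousSibling): main

Answer: main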